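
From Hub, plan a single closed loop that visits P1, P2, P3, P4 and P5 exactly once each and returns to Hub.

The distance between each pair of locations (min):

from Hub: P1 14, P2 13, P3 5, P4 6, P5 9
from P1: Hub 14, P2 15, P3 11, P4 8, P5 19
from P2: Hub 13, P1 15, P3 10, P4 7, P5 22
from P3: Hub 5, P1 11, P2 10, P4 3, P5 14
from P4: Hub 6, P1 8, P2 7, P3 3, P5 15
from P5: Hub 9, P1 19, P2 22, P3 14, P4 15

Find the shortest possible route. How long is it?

Minimum total distance: 58 min.

There are 60 distinct closed tours to check (reversals are equivalent).
Hub - P1 - P2 - P3 - P4 - P5 - Hub: 14+15+10+3+15+9 = 66
Hub - P1 - P2 - P3 - P5 - P4 - Hub: 14+15+10+14+15+6 = 74
Hub - P1 - P2 - P4 - P3 - P5 - Hub: 14+15+7+3+14+9 = 62
Hub - P1 - P2 - P4 - P5 - P3 - Hub: 14+15+7+15+14+5 = 70
Hub - P1 - P2 - P5 - P3 - P4 - Hub: 14+15+22+14+3+6 = 74
Hub - P1 - P2 - P5 - P4 - P3 - Hub: 14+15+22+15+3+5 = 74
Hub - P1 - P3 - P2 - P4 - P5 - Hub: 14+11+10+7+15+9 = 66
Hub - P1 - P3 - P2 - P5 - P4 - Hub: 14+11+10+22+15+6 = 78
Hub - P1 - P3 - P4 - P2 - P5 - Hub: 14+11+3+7+22+9 = 66
Hub - P1 - P3 - P4 - P5 - P2 - Hub: 14+11+3+15+22+13 = 78
Hub - P1 - P3 - P5 - P2 - P4 - Hub: 14+11+14+22+7+6 = 74
Hub - P1 - P3 - P5 - P4 - P2 - Hub: 14+11+14+15+7+13 = 74
Hub - P1 - P4 - P2 - P3 - P5 - Hub: 14+8+7+10+14+9 = 62
Hub - P1 - P4 - P2 - P5 - P3 - Hub: 14+8+7+22+14+5 = 70
… (46 more)
Hub - P3 - P2 - P4 - P1 - P5 - Hub: 5+10+7+8+19+9 = 58  ← best
The minimum is 58.
One optimal route: Hub → P3 → P2 → P4 → P1 → P5 → Hub (or its reverse).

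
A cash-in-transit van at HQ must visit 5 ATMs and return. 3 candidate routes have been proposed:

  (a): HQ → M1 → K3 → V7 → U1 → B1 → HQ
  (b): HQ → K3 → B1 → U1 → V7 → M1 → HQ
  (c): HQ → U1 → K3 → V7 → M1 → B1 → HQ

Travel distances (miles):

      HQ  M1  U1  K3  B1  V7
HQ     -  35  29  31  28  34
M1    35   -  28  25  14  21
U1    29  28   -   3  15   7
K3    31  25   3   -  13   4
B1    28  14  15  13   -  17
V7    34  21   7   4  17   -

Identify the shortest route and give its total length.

(a): 35 + 25 + 4 + 7 + 15 + 28 = 114
(b): 31 + 13 + 15 + 7 + 21 + 35 = 122
(c): 29 + 3 + 4 + 21 + 14 + 28 = 99

Shortest is (c), total 99 miles.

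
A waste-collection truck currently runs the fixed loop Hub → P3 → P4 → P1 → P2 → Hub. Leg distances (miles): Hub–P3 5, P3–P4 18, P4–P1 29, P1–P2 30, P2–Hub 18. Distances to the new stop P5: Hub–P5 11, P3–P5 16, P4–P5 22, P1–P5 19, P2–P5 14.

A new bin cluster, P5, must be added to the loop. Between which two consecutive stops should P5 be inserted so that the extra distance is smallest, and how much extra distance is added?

Insertion cost between consecutive stops i–j is d(i,P5) + d(P5,j) − d(i,j):
  between Hub and P3: 11 + 16 − 5 = 22
  between P3 and P4: 16 + 22 − 18 = 20
  between P4 and P1: 22 + 19 − 29 = 12
  between P1 and P2: 19 + 14 − 30 = 3
  between P2 and Hub: 14 + 11 − 18 = 7
Cheapest insertion is between P1 and P2, adding 3.
New total = 100 + 3 = 103.

Minimum extra distance: 3 miles, inserting P5 between P1 and P2.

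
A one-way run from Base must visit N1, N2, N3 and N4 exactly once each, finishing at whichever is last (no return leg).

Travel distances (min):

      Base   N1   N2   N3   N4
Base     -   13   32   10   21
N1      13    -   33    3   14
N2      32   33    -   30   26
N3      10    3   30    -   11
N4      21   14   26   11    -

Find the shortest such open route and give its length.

There are 4! = 24 possible orderings.
Base - N1 - N2 - N3 - N4: 13+33+30+11 = 87
Base - N1 - N2 - N4 - N3: 13+33+26+11 = 83
Base - N1 - N3 - N2 - N4: 13+3+30+26 = 72
Base - N1 - N3 - N4 - N2: 13+3+11+26 = 53
Base - N1 - N4 - N2 - N3: 13+14+26+30 = 83
Base - N1 - N4 - N3 - N2: 13+14+11+30 = 68
Base - N2 - N1 - N3 - N4: 32+33+3+11 = 79
Base - N2 - N1 - N4 - N3: 32+33+14+11 = 90
Base - N2 - N3 - N1 - N4: 32+30+3+14 = 79
Base - N2 - N3 - N4 - N1: 32+30+11+14 = 87
Base - N2 - N4 - N1 - N3: 32+26+14+3 = 75
Base - N2 - N4 - N3 - N1: 32+26+11+3 = 72
Base - N3 - N1 - N2 - N4: 10+3+33+26 = 72
Base - N3 - N1 - N4 - N2: 10+3+14+26 = 53
… (10 more)
The minimum is 53.
One shortest path: Base → N1 → N3 → N4 → N2.

Shortest open route: 53 min.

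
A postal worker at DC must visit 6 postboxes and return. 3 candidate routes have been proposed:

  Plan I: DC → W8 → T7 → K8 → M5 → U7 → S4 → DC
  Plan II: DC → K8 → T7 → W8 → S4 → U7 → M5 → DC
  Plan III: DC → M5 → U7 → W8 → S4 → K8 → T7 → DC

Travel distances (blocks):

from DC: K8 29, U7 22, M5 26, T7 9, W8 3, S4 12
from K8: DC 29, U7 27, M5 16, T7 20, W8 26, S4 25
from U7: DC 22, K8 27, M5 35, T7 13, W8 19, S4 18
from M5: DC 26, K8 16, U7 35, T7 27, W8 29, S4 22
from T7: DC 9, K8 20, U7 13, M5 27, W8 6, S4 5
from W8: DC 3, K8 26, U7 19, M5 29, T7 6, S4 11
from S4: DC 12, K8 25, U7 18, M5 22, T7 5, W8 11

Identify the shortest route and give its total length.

Plan I: 3 + 6 + 20 + 16 + 35 + 18 + 12 = 110
Plan II: 29 + 20 + 6 + 11 + 18 + 35 + 26 = 145
Plan III: 26 + 35 + 19 + 11 + 25 + 20 + 9 = 145

110 blocks — Plan I is the shortest.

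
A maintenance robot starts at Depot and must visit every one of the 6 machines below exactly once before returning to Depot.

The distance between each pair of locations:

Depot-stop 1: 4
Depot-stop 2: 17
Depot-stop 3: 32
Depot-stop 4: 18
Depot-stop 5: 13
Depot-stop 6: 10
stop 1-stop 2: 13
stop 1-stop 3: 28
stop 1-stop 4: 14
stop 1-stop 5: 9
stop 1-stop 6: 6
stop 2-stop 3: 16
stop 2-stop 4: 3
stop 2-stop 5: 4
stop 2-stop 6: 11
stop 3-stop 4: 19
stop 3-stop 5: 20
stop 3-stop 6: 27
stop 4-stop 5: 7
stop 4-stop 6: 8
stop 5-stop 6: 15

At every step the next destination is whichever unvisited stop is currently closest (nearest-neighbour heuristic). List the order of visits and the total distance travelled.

77 along Depot → stop 1 → stop 6 → stop 4 → stop 2 → stop 5 → stop 3 → Depot.

From Depot: distances to unvisited — stop 1=4, stop 6=10, stop 5=13, stop 2=17, stop 4=18, stop 3=32. Nearest is stop 1 (4).
From stop 1: distances to unvisited — stop 6=6, stop 5=9, stop 2=13, stop 4=14, stop 3=28. Nearest is stop 6 (6).
From stop 6: distances to unvisited — stop 4=8, stop 2=11, stop 5=15, stop 3=27. Nearest is stop 4 (8).
From stop 4: distances to unvisited — stop 2=3, stop 5=7, stop 3=19. Nearest is stop 2 (3).
From stop 2: distances to unvisited — stop 5=4, stop 3=16. Nearest is stop 5 (4).
From stop 5: distances to unvisited — stop 3=20. Nearest is stop 3 (20).
Return stop 3→Depot: 32.
Total = 4 + 6 + 8 + 3 + 4 + 20 + 32 = 77.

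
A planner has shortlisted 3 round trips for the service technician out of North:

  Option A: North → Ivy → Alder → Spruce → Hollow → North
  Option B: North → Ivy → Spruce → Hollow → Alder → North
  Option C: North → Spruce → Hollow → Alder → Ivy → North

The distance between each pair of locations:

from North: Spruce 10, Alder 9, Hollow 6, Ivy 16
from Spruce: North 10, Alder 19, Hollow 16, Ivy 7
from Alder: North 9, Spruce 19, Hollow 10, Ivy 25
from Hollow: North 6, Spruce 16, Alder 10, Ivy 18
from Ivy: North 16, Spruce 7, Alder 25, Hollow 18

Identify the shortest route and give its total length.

58 — Option B is the shortest.

Option A: 16 + 25 + 19 + 16 + 6 = 82
Option B: 16 + 7 + 16 + 10 + 9 = 58
Option C: 10 + 16 + 10 + 25 + 16 = 77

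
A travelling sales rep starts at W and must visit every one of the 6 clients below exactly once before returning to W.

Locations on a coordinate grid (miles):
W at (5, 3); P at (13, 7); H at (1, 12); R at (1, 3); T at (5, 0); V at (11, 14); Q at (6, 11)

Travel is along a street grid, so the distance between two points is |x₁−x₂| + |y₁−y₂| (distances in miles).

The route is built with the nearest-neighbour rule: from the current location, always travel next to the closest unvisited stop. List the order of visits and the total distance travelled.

W → [T:3 / R:4 / Q:9 / P:12 / H:13 / V:17] → T (3)
T → [R:7 / Q:12 / P:15 / H:16 / V:20] → R (7)
R → [H:9 / Q:13 / P:16 / V:21] → H (9)
H → [Q:6 / V:12 / P:17] → Q (6)
Q → [V:8 / P:11] → V (8)
V → [P:9] → P (9)
Return P→W: 12.
Total = 3 + 7 + 9 + 6 + 8 + 9 + 12 = 54.

Total distance 54 miles via the nearest-neighbour route W → T → R → H → Q → V → P → W.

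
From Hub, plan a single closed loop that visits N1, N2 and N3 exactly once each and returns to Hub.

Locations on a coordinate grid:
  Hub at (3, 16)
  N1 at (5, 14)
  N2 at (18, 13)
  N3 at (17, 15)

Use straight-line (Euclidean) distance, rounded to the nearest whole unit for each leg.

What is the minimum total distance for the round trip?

32 — the shortest possible round trip.

With 3 stops there are 3!/2 = 3 distinct round trips (a route and its reverse cost the same).
Hub→N1→N2→N3→Hub: 3+13+2+14 = 32
Hub→N1→N3→N2→Hub: 3+12+2+15 = 32
Hub→N2→N1→N3→Hub: 15+13+12+14 = 54
The minimum is 32.
One optimal route: Hub → N1 → N2 → N3 → Hub (or its reverse).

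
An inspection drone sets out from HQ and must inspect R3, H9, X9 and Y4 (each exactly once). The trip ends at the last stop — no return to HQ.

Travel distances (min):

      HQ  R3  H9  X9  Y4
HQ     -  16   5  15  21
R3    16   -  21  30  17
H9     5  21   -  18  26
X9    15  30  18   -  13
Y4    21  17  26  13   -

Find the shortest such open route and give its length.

There are 4! = 24 possible orderings.
HQ→R3→H9→X9→Y4: 16+21+18+13 = 68
HQ→R3→H9→Y4→X9: 16+21+26+13 = 76
HQ→R3→X9→H9→Y4: 16+30+18+26 = 90
HQ→R3→X9→Y4→H9: 16+30+13+26 = 85
HQ→R3→Y4→H9→X9: 16+17+26+18 = 77
HQ→R3→Y4→X9→H9: 16+17+13+18 = 64
HQ→H9→R3→X9→Y4: 5+21+30+13 = 69
HQ→H9→R3→Y4→X9: 5+21+17+13 = 56
HQ→H9→X9→R3→Y4: 5+18+30+17 = 70
HQ→H9→X9→Y4→R3: 5+18+13+17 = 53
HQ→H9→Y4→R3→X9: 5+26+17+30 = 78
HQ→H9→Y4→X9→R3: 5+26+13+30 = 74
HQ→X9→R3→H9→Y4: 15+30+21+26 = 92
HQ→X9→R3→Y4→H9: 15+30+17+26 = 88
… (10 more)
The minimum is 53.
One shortest path: HQ → H9 → X9 → Y4 → R3.

Shortest open route: 53 min.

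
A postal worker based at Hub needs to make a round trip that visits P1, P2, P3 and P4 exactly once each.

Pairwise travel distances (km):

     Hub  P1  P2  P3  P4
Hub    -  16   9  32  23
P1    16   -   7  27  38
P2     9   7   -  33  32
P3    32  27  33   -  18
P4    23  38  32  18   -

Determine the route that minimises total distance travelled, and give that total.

Hub - P1 - P2 - P3 - P4 - Hub: 16+7+33+18+23 = 97
Hub - P1 - P2 - P4 - P3 - Hub: 16+7+32+18+32 = 105
Hub - P1 - P3 - P2 - P4 - Hub: 16+27+33+32+23 = 131
Hub - P1 - P3 - P4 - P2 - Hub: 16+27+18+32+9 = 102
Hub - P1 - P4 - P2 - P3 - Hub: 16+38+32+33+32 = 151
Hub - P1 - P4 - P3 - P2 - Hub: 16+38+18+33+9 = 114
Hub - P2 - P1 - P3 - P4 - Hub: 9+7+27+18+23 = 84
Hub - P2 - P1 - P4 - P3 - Hub: 9+7+38+18+32 = 104
Hub - P2 - P3 - P1 - P4 - Hub: 9+33+27+38+23 = 130
Hub - P2 - P4 - P1 - P3 - Hub: 9+32+38+27+32 = 138
Hub - P3 - P1 - P2 - P4 - Hub: 32+27+7+32+23 = 121
Hub - P3 - P2 - P1 - P4 - Hub: 32+33+7+38+23 = 133
The minimum is 84.
One optimal route: Hub → P2 → P1 → P3 → P4 → Hub (or its reverse).

Shortest round trip = 84 km.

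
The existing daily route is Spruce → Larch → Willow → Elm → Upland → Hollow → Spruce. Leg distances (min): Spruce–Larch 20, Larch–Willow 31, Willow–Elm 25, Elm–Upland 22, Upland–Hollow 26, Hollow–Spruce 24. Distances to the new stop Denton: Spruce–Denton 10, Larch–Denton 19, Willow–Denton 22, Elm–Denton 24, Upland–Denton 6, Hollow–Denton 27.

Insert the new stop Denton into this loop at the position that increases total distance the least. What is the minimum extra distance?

Adding 7 min by placing Denton on the Upland–Hollow leg.

Insertion cost between consecutive stops i–j is d(i,Denton) + d(Denton,j) − d(i,j):
  between Spruce and Larch: 10 + 19 − 20 = 9
  between Larch and Willow: 19 + 22 − 31 = 10
  between Willow and Elm: 22 + 24 − 25 = 21
  between Elm and Upland: 24 + 6 − 22 = 8
  between Upland and Hollow: 6 + 27 − 26 = 7
  between Hollow and Spruce: 27 + 10 − 24 = 13
Cheapest insertion is between Upland and Hollow, adding 7.
New total = 148 + 7 = 155.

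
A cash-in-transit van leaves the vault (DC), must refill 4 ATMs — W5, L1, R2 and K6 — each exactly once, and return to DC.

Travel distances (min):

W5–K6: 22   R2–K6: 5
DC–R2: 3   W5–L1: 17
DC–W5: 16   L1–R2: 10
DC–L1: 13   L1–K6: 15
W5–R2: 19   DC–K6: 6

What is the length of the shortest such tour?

Shortest round trip = 54 min.

DC → W5 → L1 → R2 → K6 → DC: 16+17+10+5+6 = 54
DC → W5 → L1 → K6 → R2 → DC: 16+17+15+5+3 = 56
DC → W5 → R2 → L1 → K6 → DC: 16+19+10+15+6 = 66
DC → W5 → R2 → K6 → L1 → DC: 16+19+5+15+13 = 68
DC → W5 → K6 → L1 → R2 → DC: 16+22+15+10+3 = 66
DC → W5 → K6 → R2 → L1 → DC: 16+22+5+10+13 = 66
DC → L1 → W5 → R2 → K6 → DC: 13+17+19+5+6 = 60
DC → L1 → W5 → K6 → R2 → DC: 13+17+22+5+3 = 60
DC → L1 → R2 → W5 → K6 → DC: 13+10+19+22+6 = 70
DC → L1 → K6 → W5 → R2 → DC: 13+15+22+19+3 = 72
DC → R2 → W5 → L1 → K6 → DC: 3+19+17+15+6 = 60
DC → R2 → L1 → W5 → K6 → DC: 3+10+17+22+6 = 58
The minimum is 54.
One optimal route: DC → W5 → L1 → R2 → K6 → DC (or its reverse).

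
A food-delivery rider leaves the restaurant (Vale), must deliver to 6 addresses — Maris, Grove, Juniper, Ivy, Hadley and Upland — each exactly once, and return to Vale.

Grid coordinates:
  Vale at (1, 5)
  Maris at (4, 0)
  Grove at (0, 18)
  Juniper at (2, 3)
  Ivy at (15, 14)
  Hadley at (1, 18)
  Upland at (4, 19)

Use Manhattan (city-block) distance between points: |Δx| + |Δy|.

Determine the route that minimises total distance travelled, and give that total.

Vale→Maris→Grove→Juniper→Ivy→Hadley→Upland→Vale: 8+22+17+24+18+4+17 = 110
Vale→Maris→Grove→Juniper→Ivy→Upland→Hadley→Vale: 8+22+17+24+16+4+13 = 104
Vale→Maris→Grove→Juniper→Hadley→Ivy→Upland→Vale: 8+22+17+16+18+16+17 = 114
Vale→Maris→Grove→Juniper→Hadley→Upland→Ivy→Vale: 8+22+17+16+4+16+23 = 106
Vale→Maris→Grove→Juniper→Upland→Ivy→Hadley→Vale: 8+22+17+18+16+18+13 = 112
Vale→Maris→Grove→Juniper→Upland→Hadley→Ivy→Vale: 8+22+17+18+4+18+23 = 110
Vale→Maris→Grove→Ivy→Juniper→Hadley→Upland→Vale: 8+22+19+24+16+4+17 = 110
Vale→Maris→Grove→Ivy→Juniper→Upland→Hadley→Vale: 8+22+19+24+18+4+13 = 108
… (352 more)
Vale→Grove→Hadley→Upland→Ivy→Maris→Juniper→Vale: 14+1+4+16+25+5+3 = 68  ← best
The minimum is 68.
One optimal route: Vale → Grove → Hadley → Upland → Ivy → Maris → Juniper → Vale (or its reverse).

Minimum total distance: 68.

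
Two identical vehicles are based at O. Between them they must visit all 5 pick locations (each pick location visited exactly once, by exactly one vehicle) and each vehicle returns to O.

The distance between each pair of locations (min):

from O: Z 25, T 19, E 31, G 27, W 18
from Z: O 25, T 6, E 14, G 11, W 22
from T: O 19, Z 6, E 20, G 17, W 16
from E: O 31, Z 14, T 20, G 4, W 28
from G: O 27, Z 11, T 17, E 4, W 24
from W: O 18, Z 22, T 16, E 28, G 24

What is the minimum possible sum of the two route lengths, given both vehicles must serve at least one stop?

106 min — the smallest possible combined total.

Check every non-empty split of the stops between the two vehicles; for each half take its own optimal tour:
  {Z} + {T, E, G, W}: 50 + 85 = 135
  {T} + {Z, E, G, W}: 38 + 85 = 123
  {Z, T} + {E, G, W}: 50 + 77 = 127
  {E} + {Z, T, G, W}: 62 + 78 = 140
  {Z, E} + {T, G, W}: 70 + 78 = 148
  {T, E} + {Z, G, W}: 70 + 78 = 148
  … (15 splits in total)
  {Z, T, E, G} + {W}: 70 + 36 = 106  ← best
Best: vehicle 1 O → T → Z → E → G → O = 70; vehicle 2 O → W → O = 36; combined 106.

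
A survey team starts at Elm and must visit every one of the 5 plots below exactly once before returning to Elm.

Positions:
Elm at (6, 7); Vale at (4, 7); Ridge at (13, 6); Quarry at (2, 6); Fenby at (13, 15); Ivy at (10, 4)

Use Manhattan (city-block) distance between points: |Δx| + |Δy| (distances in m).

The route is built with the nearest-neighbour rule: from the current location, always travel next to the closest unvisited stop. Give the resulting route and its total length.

Total distance 44 m via the nearest-neighbour route Elm → Vale → Quarry → Ivy → Ridge → Fenby → Elm.

From Elm: distances to unvisited — Vale=2, Quarry=5, Ivy=7, Ridge=8, Fenby=15. Nearest is Vale (2).
From Vale: distances to unvisited — Quarry=3, Ivy=9, Ridge=10, Fenby=17. Nearest is Quarry (3).
From Quarry: distances to unvisited — Ivy=10, Ridge=11, Fenby=20. Nearest is Ivy (10).
From Ivy: distances to unvisited — Ridge=5, Fenby=14. Nearest is Ridge (5).
From Ridge: distances to unvisited — Fenby=9. Nearest is Fenby (9).
Return Fenby→Elm: 15.
Total = 2 + 3 + 10 + 5 + 9 + 15 = 44.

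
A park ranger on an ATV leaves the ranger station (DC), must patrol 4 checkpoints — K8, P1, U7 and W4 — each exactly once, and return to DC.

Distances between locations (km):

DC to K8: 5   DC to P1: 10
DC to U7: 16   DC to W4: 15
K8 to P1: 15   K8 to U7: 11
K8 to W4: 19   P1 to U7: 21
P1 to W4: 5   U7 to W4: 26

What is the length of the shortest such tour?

Shortest round trip = 57 km.

There are 12 distinct closed tours to check (reversals are equivalent).
DC - K8 - P1 - U7 - W4 - DC: 5+15+21+26+15 = 82
DC - K8 - P1 - W4 - U7 - DC: 5+15+5+26+16 = 67
DC - K8 - U7 - P1 - W4 - DC: 5+11+21+5+15 = 57
DC - K8 - U7 - W4 - P1 - DC: 5+11+26+5+10 = 57
DC - K8 - W4 - P1 - U7 - DC: 5+19+5+21+16 = 66
DC - K8 - W4 - U7 - P1 - DC: 5+19+26+21+10 = 81
DC - P1 - K8 - U7 - W4 - DC: 10+15+11+26+15 = 77
DC - P1 - K8 - W4 - U7 - DC: 10+15+19+26+16 = 86
DC - P1 - U7 - K8 - W4 - DC: 10+21+11+19+15 = 76
DC - P1 - W4 - K8 - U7 - DC: 10+5+19+11+16 = 61
DC - U7 - K8 - P1 - W4 - DC: 16+11+15+5+15 = 62
DC - U7 - P1 - K8 - W4 - DC: 16+21+15+19+15 = 86
The minimum is 57.
One optimal route: DC → K8 → U7 → P1 → W4 → DC (or its reverse).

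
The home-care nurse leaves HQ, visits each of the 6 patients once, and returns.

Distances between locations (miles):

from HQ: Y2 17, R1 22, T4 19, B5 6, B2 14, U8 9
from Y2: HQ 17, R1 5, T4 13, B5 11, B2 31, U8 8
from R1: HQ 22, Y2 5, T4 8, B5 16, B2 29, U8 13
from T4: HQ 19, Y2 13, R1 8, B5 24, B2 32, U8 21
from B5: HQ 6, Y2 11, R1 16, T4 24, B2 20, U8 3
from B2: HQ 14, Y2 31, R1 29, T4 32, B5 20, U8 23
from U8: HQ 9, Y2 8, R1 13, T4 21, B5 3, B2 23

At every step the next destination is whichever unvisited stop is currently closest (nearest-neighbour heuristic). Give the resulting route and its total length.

From HQ: distances to unvisited — B5=6, U8=9, B2=14, Y2=17, T4=19, R1=22. Nearest is B5 (6).
From B5: distances to unvisited — U8=3, Y2=11, R1=16, B2=20, T4=24. Nearest is U8 (3).
From U8: distances to unvisited — Y2=8, R1=13, T4=21, B2=23. Nearest is Y2 (8).
From Y2: distances to unvisited — R1=5, T4=13, B2=31. Nearest is R1 (5).
From R1: distances to unvisited — T4=8, B2=29. Nearest is T4 (8).
From T4: distances to unvisited — B2=32. Nearest is B2 (32).
Return B2→HQ: 14.
Total = 6 + 3 + 8 + 5 + 8 + 32 + 14 = 76.

Total distance 76 miles via the nearest-neighbour route HQ → B5 → U8 → Y2 → R1 → T4 → B2 → HQ.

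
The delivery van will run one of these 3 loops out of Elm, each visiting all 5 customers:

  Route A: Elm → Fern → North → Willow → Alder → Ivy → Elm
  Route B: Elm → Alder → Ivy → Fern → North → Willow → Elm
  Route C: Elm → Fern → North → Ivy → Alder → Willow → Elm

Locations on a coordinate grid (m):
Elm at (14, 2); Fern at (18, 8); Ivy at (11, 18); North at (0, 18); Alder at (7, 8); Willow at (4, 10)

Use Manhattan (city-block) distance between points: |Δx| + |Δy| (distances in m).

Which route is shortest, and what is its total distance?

Route A: 10 + 28 + 12 + 5 + 14 + 19 = 88
Route B: 13 + 14 + 17 + 28 + 12 + 18 = 102
Route C: 10 + 28 + 11 + 14 + 5 + 18 = 86

86 m — Route C is the shortest.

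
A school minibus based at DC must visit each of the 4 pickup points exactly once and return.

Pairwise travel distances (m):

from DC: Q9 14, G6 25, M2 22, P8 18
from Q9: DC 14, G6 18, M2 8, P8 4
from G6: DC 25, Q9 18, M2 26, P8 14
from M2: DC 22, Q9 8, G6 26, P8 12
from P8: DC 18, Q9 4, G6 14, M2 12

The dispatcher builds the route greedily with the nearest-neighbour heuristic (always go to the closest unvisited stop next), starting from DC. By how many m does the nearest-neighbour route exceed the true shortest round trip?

Excess over optimum: 8 m.

DC: Q9=14, P8=18, M2=22, G6=25 ⇒ Q9
Q9: P8=4, M2=8, G6=18 ⇒ P8
P8: M2=12, G6=14 ⇒ M2
M2: G6=26 ⇒ G6
NN route DC → Q9 → P8 → M2 → G6 → DC costs 81.
Optimal: DC → Q9 → M2 → P8 → G6 → DC costs 73 (by enumerating all 12 distinct tours).
Excess = 81 − 73 = 8.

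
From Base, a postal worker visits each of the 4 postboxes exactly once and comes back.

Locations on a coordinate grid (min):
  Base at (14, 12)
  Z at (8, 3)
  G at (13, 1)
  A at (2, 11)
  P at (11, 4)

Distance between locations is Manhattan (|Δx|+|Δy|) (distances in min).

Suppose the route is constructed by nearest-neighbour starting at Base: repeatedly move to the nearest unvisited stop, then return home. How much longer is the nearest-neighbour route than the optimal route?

Excess over optimum: 8 min.

From Base: P=11, G=12, A=13, Z=15 → choose P (11).
From P: Z=4, G=5, A=16 → choose Z (4).
From Z: G=7, A=14 → choose G (7).
From G: A=21 → choose A (21).
NN route Base → P → Z → G → A → Base costs 56.
Optimal: Base → G → P → Z → A → Base costs 48 (by enumerating all 12 distinct tours).
Excess = 56 − 48 = 8.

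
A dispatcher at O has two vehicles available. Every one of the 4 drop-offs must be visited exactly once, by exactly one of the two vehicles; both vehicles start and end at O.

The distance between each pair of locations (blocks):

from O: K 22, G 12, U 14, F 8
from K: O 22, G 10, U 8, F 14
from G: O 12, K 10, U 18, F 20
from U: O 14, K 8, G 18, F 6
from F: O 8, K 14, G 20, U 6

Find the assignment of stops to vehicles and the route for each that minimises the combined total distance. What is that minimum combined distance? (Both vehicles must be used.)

Check every non-empty split of the stops between the two vehicles; for each half take its own optimal tour:
  {K} + {G, U, F}: 44 + 44 = 88
  {G} + {K, U, F}: 24 + 44 = 68
  {K, G} + {U, F}: 44 + 28 = 72
  {U} + {K, G, F}: 28 + 44 = 72
  {K, U} + {G, F}: 44 + 40 = 84
  {G, U} + {K, F}: 44 + 44 = 88
  … (7 splits in total)
  {K, G, U} + {F}: 44 + 16 = 60  ← best
Best: vehicle 1 O → G → K → U → O = 44; vehicle 2 O → F → O = 16; combined 60.

60 blocks — the smallest possible combined total.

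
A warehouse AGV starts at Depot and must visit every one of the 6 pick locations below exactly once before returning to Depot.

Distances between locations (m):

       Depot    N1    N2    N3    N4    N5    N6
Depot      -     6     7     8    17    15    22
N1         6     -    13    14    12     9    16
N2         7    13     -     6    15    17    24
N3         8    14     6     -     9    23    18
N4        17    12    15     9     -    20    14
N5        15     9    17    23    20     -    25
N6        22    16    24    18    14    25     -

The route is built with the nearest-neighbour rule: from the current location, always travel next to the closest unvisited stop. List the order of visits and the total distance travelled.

Total distance 83 m via the nearest-neighbour route Depot → N1 → N5 → N2 → N3 → N4 → N6 → Depot.

At Depot the remaining stops are N1 6, N2 7, N3 8, N5 15, N4 17, N6 22; go to N1.
At N1 the remaining stops are N5 9, N4 12, N2 13, N3 14, N6 16; go to N5.
At N5 the remaining stops are N2 17, N4 20, N3 23, N6 25; go to N2.
At N2 the remaining stops are N3 6, N4 15, N6 24; go to N3.
At N3 the remaining stops are N4 9, N6 18; go to N4.
At N4 the remaining stops are N6 14; go to N6.
Return N6→Depot: 22.
Total = 6 + 9 + 17 + 6 + 9 + 14 + 22 = 83.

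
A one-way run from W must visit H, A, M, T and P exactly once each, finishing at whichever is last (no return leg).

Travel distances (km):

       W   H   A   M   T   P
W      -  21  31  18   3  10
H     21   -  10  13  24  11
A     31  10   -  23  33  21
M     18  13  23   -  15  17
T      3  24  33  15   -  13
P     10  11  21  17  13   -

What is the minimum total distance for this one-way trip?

There are 5! = 120 possible orderings.
W → H → A → M → T → P: 21+10+23+15+13 = 82
W → H → A → M → P → T: 21+10+23+17+13 = 84
W → H → A → T → M → P: 21+10+33+15+17 = 96
W → H → A → T → P → M: 21+10+33+13+17 = 94
W → H → A → P → M → T: 21+10+21+17+15 = 84
W → H → A → P → T → M: 21+10+21+13+15 = 80
W → H → M → A → T → P: 21+13+23+33+13 = 103
W → H → M → A → P → T: 21+13+23+21+13 = 91
W → H → M → T → A → P: 21+13+15+33+21 = 103
W → H → M → T → P → A: 21+13+15+13+21 = 83
W → H → M → P → A → T: 21+13+17+21+33 = 105
W → H → M → P → T → A: 21+13+17+13+33 = 97
W → H → T → A → M → P: 21+24+33+23+17 = 118
W → H → T → A → P → M: 21+24+33+21+17 = 116
… (106 more)
W → T → M → P → H → A: 3+15+17+11+10 = 56  ← best
The minimum is 56.
One shortest path: W → T → M → P → H → A.

56 km — the minimum one-way total.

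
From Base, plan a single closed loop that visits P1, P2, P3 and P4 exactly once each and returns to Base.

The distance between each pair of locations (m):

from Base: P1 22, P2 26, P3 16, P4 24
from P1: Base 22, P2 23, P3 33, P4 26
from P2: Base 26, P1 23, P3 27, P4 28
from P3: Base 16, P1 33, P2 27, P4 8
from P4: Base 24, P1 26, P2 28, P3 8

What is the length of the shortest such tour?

97 m — the shortest possible round trip.

There are 12 distinct closed tours to check (reversals are equivalent).
Base→P1→P2→P3→P4→Base: 22+23+27+8+24 = 104
Base→P1→P2→P4→P3→Base: 22+23+28+8+16 = 97
Base→P1→P3→P2→P4→Base: 22+33+27+28+24 = 134
Base→P1→P3→P4→P2→Base: 22+33+8+28+26 = 117
Base→P1→P4→P2→P3→Base: 22+26+28+27+16 = 119
Base→P1→P4→P3→P2→Base: 22+26+8+27+26 = 109
Base→P2→P1→P3→P4→Base: 26+23+33+8+24 = 114
Base→P2→P1→P4→P3→Base: 26+23+26+8+16 = 99
Base→P2→P3→P1→P4→Base: 26+27+33+26+24 = 136
Base→P2→P4→P1→P3→Base: 26+28+26+33+16 = 129
Base→P3→P1→P2→P4→Base: 16+33+23+28+24 = 124
Base→P3→P2→P1→P4→Base: 16+27+23+26+24 = 116
The minimum is 97.
One optimal route: Base → P1 → P2 → P4 → P3 → Base (or its reverse).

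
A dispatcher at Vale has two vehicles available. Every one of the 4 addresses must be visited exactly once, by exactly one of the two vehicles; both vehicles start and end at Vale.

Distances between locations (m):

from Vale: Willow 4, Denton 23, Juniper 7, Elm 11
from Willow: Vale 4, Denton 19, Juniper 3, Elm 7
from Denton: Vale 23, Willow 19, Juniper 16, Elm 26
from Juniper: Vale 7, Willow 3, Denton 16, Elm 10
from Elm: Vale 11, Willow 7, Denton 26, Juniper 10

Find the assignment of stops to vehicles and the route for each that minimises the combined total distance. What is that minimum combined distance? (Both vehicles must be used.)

Check every non-empty split of the stops between the two vehicles; for each half take its own optimal tour:
  {Willow} + {Denton, Juniper, Elm}: 8 + 60 = 68
  {Denton} + {Willow, Juniper, Elm}: 46 + 28 = 74
  {Willow, Denton} + {Juniper, Elm}: 46 + 28 = 74
  {Juniper} + {Willow, Denton, Elm}: 14 + 60 = 74
  {Willow, Juniper} + {Denton, Elm}: 14 + 60 = 74
  {Denton, Juniper} + {Willow, Elm}: 46 + 22 = 68
  … (7 splits in total)
Best: vehicle 1 Vale → Willow → Vale = 8; vehicle 2 Vale → Denton → Juniper → Elm → Vale = 60; combined 68.

Minimum combined distance: 68 m.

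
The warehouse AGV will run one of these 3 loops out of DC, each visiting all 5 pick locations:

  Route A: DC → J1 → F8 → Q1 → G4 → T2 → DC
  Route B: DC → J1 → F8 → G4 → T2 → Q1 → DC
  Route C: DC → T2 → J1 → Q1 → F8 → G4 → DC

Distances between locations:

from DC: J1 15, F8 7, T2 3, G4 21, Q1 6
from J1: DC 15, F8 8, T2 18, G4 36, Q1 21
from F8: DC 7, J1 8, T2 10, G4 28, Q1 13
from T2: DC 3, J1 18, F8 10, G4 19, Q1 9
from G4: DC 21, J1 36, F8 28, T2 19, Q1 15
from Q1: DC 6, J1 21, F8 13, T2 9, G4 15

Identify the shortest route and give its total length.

Route A: 15 + 8 + 13 + 15 + 19 + 3 = 73
Route B: 15 + 8 + 28 + 19 + 9 + 6 = 85
Route C: 3 + 18 + 21 + 13 + 28 + 21 = 104

Shortest is Route A, total 73.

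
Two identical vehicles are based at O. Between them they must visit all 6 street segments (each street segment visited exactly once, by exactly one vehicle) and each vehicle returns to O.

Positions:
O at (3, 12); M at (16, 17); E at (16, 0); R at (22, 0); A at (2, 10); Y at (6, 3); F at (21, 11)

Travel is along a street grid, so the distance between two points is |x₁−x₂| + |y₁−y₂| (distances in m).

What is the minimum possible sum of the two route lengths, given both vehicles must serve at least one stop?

78 m — the smallest possible combined total.

There are 2^5 − 1 = 31 ways to divide the 6 stops into two non-empty groups. For each, the best each vehicle can do is its own shortest tour through its group:
  {M} + {E, R, A, Y, F}: 36 + 64 = 100
  {E} + {M, R, A, Y, F}: 50 + 74 = 124
  {M, E} + {R, A, Y, F}: 60 + 64 = 124
  {R} + {M, E, A, Y, F}: 62 + 72 = 134
  {M, R} + {E, A, Y, F}: 72 + 62 = 134
  {E, R} + {M, A, Y, F}: 62 + 66 = 128
  … (31 splits in total)
  {A} + {M, E, R, Y, F}: 6 + 72 = 78  ← best
Best: vehicle 1 O → A → O = 6; vehicle 2 O → M → F → R → E → Y → O = 72; combined 78.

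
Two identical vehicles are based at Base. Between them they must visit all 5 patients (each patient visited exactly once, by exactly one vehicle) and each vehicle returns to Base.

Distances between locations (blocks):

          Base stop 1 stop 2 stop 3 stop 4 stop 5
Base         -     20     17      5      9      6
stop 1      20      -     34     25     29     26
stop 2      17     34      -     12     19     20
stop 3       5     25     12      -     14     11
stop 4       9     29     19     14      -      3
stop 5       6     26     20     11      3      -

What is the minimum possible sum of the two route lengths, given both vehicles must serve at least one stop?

Minimum combined distance: 85 blocks.

There are 2^4 − 1 = 15 ways to divide the 5 stops into two non-empty groups. For each, the best each vehicle can do is its own shortest tour through its group:
  {stop 1} + {stop 2, stop 3, stop 4, stop 5}: 40 + 45 = 85
  {stop 2} + {stop 1, stop 3, stop 4, stop 5}: 34 + 68 = 102
  {stop 1, stop 2} + {stop 3, stop 4, stop 5}: 71 + 28 = 99
  {stop 3} + {stop 1, stop 2, stop 4, stop 5}: 10 + 82 = 92
  {stop 1, stop 3} + {stop 2, stop 4, stop 5}: 50 + 45 = 95
  {stop 2, stop 3} + {stop 1, stop 4, stop 5}: 34 + 58 = 92
  … (15 splits in total)
Best: vehicle 1 Base → stop 1 → Base = 40; vehicle 2 Base → stop 3 → stop 2 → stop 4 → stop 5 → Base = 45; combined 85.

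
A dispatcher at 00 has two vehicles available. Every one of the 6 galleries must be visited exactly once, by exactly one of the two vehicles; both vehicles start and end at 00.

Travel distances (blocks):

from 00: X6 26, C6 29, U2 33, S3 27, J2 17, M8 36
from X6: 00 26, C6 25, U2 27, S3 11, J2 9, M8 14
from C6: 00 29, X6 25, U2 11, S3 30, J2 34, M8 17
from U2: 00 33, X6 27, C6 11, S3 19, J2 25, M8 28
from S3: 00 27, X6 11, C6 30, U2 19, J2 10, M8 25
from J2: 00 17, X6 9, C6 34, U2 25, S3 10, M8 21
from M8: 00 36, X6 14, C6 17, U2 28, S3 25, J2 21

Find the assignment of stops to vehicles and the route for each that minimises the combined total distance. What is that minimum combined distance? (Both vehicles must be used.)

147 blocks — the smallest possible combined total.

Check every non-empty split of the stops between the two vehicles; for each half take its own optimal tour:
  {X6} + {C6, U2, S3, J2, M8}: 52 + 110 = 162
  {C6} + {X6, U2, S3, J2, M8}: 58 + 113 = 171
  {X6, C6} + {U2, S3, J2, M8}: 80 + 110 = 190
  {U2} + {X6, C6, S3, J2, M8}: 66 + 98 = 164
  {X6, U2} + {C6, S3, J2, M8}: 86 + 98 = 184
  {C6, U2} + {X6, S3, J2, M8}: 73 + 88 = 161
  … (31 splits in total)
  {J2} + {X6, C6, U2, S3, M8}: 34 + 113 = 147  ← best
Best: vehicle 1 00 → J2 → 00 = 34; vehicle 2 00 → U2 → C6 → M8 → X6 → S3 → 00 = 113; combined 147.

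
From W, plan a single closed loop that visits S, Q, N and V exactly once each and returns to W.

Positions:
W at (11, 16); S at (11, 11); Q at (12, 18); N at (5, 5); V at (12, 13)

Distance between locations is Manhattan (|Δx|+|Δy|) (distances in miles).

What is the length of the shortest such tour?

Minimum total distance: 40 miles.

There are 12 distinct closed tours to check (reversals are equivalent).
W-S-Q-N-V-W: 5+8+20+15+4 = 52
W-S-Q-V-N-W: 5+8+5+15+17 = 50
W-S-N-Q-V-W: 5+12+20+5+4 = 46
W-S-N-V-Q-W: 5+12+15+5+3 = 40
W-S-V-Q-N-W: 5+3+5+20+17 = 50
W-S-V-N-Q-W: 5+3+15+20+3 = 46
W-Q-S-N-V-W: 3+8+12+15+4 = 42
W-Q-S-V-N-W: 3+8+3+15+17 = 46
W-Q-N-S-V-W: 3+20+12+3+4 = 42
W-Q-V-S-N-W: 3+5+3+12+17 = 40
W-N-S-Q-V-W: 17+12+8+5+4 = 46
W-N-Q-S-V-W: 17+20+8+3+4 = 52
The minimum is 40.
One optimal route: W → S → N → V → Q → W (or its reverse).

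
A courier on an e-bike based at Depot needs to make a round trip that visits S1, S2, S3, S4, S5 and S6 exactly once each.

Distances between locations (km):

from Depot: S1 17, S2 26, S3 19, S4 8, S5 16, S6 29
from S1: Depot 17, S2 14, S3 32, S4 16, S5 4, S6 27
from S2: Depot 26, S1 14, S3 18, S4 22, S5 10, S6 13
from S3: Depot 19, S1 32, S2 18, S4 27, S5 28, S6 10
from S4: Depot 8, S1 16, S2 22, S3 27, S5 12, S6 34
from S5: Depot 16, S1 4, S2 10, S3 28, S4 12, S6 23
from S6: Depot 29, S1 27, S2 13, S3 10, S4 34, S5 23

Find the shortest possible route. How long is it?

With 6 stops there are 6!/2 = 360 distinct round trips (a route and its reverse cost the same).
Depot → S1 → S2 → S3 → S4 → S5 → S6 → Depot: 17+14+18+27+12+23+29 = 140
Depot → S1 → S2 → S3 → S4 → S6 → S5 → Depot: 17+14+18+27+34+23+16 = 149
Depot → S1 → S2 → S3 → S5 → S4 → S6 → Depot: 17+14+18+28+12+34+29 = 152
Depot → S1 → S2 → S3 → S5 → S6 → S4 → Depot: 17+14+18+28+23+34+8 = 142
Depot → S1 → S2 → S3 → S6 → S4 → S5 → Depot: 17+14+18+10+34+12+16 = 121
Depot → S1 → S2 → S3 → S6 → S5 → S4 → Depot: 17+14+18+10+23+12+8 = 102
Depot → S1 → S2 → S4 → S3 → S5 → S6 → Depot: 17+14+22+27+28+23+29 = 160
Depot → S1 → S2 → S4 → S3 → S6 → S5 → Depot: 17+14+22+27+10+23+16 = 129
… (352 more)
Depot → S3 → S6 → S2 → S1 → S5 → S4 → Depot: 19+10+13+14+4+12+8 = 80  ← best
The minimum is 80.
One optimal route: Depot → S3 → S6 → S2 → S1 → S5 → S4 → Depot (or its reverse).

Shortest round trip = 80 km.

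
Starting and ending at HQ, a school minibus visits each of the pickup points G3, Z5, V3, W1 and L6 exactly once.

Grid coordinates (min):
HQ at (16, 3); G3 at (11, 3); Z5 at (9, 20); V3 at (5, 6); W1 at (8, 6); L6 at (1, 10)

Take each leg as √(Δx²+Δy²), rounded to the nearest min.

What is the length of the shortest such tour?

HQ→G3→Z5→V3→W1→L6→HQ: 5+17+15+3+8+17 = 65
HQ→G3→Z5→V3→L6→W1→HQ: 5+17+15+6+8+9 = 60
HQ→G3→Z5→W1→V3→L6→HQ: 5+17+14+3+6+17 = 62
HQ→G3→Z5→W1→L6→V3→HQ: 5+17+14+8+6+11 = 61
HQ→G3→Z5→L6→V3→W1→HQ: 5+17+13+6+3+9 = 53
HQ→G3→Z5→L6→W1→V3→HQ: 5+17+13+8+3+11 = 57
HQ→G3→V3→Z5→W1→L6→HQ: 5+7+15+14+8+17 = 66
HQ→G3→V3→Z5→L6→W1→HQ: 5+7+15+13+8+9 = 57
HQ→G3→V3→W1→Z5→L6→HQ: 5+7+3+14+13+17 = 59
HQ→G3→V3→W1→L6→Z5→HQ: 5+7+3+8+13+18 = 54
HQ→G3→V3→L6→Z5→W1→HQ: 5+7+6+13+14+9 = 54
HQ→G3→V3→L6→W1→Z5→HQ: 5+7+6+8+14+18 = 58
HQ→G3→W1→Z5→V3→L6→HQ: 5+4+14+15+6+17 = 61
HQ→G3→W1→Z5→L6→V3→HQ: 5+4+14+13+6+11 = 53
… (46 more)
HQ→G3→W1→V3→L6→Z5→HQ: 5+4+3+6+13+18 = 49  ← best
The minimum is 49.
One optimal route: HQ → G3 → W1 → V3 → L6 → Z5 → HQ (or its reverse).

Shortest round trip = 49 min.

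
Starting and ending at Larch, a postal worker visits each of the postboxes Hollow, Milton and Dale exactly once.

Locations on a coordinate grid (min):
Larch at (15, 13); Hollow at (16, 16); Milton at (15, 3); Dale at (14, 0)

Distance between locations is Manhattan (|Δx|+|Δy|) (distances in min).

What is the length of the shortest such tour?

Minimum total distance: 36 min.

With 3 stops there are 3!/2 = 3 distinct round trips (a route and its reverse cost the same).
Larch → Hollow → Milton → Dale → Larch: 4+14+4+14 = 36
Larch → Hollow → Dale → Milton → Larch: 4+18+4+10 = 36
Larch → Milton → Hollow → Dale → Larch: 10+14+18+14 = 56
The minimum is 36.
One optimal route: Larch → Hollow → Milton → Dale → Larch (or its reverse).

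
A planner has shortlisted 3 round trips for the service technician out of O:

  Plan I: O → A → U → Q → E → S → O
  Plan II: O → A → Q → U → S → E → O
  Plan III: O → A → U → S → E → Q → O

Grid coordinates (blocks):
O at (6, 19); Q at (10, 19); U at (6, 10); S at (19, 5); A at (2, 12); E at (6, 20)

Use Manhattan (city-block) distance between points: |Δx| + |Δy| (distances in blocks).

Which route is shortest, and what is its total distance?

72 blocks — Plan III is the shortest.

Plan I: 11 + 6 + 13 + 5 + 28 + 27 = 90
Plan II: 11 + 15 + 13 + 18 + 28 + 1 = 86
Plan III: 11 + 6 + 18 + 28 + 5 + 4 = 72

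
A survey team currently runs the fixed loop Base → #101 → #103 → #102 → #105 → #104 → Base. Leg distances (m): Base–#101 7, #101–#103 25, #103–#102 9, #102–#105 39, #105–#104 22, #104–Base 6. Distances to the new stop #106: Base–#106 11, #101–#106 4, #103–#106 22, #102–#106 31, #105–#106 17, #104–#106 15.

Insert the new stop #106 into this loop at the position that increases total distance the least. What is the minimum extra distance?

Insertion cost between consecutive stops i–j is d(i,#106) + d(#106,j) − d(i,j):
  between Base and #101: 11 + 4 − 7 = 8
  between #101 and #103: 4 + 22 − 25 = 1
  between #103 and #102: 22 + 31 − 9 = 44
  between #102 and #105: 31 + 17 − 39 = 9
  between #105 and #104: 17 + 15 − 22 = 10
  between #104 and Base: 15 + 11 − 6 = 20
Cheapest insertion is between #101 and #103, adding 1.
New total = 108 + 1 = 109.

Adding 1 m by placing #106 on the #101–#103 leg.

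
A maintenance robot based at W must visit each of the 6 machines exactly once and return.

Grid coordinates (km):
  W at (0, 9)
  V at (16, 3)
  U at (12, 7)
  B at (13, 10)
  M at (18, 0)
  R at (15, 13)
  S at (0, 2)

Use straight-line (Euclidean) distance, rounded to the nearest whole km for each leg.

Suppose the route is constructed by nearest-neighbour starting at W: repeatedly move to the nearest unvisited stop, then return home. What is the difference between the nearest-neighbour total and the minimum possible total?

W: S=7, U=12, B=13, R=16, V=17, M=20 ⇒ S
S: U=13, B=15, V=16, M=18, R=19 ⇒ U
U: B=3, V=6, R=7, M=9 ⇒ B
B: R=4, V=8, M=11 ⇒ R
R: V=10, M=13 ⇒ V
V: M=4 ⇒ M
NN route W → S → U → B → R → V → M → W costs 61.
Optimal: W → U → B → R → V → M → S → W costs 58 (by enumerating all 360 distinct tours).
Excess = 61 − 58 = 3.

3 km longer than the optimal tour.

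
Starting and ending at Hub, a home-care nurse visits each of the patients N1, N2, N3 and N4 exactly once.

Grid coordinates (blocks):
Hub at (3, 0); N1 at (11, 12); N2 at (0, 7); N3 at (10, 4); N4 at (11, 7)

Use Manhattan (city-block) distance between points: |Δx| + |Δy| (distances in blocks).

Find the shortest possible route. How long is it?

46 blocks — the shortest possible round trip.

With 4 stops there are 4!/2 = 12 distinct round trips (a route and its reverse cost the same).
Hub - N1 - N2 - N3 - N4 - Hub: 20+16+13+4+15 = 68
Hub - N1 - N2 - N4 - N3 - Hub: 20+16+11+4+11 = 62
Hub - N1 - N3 - N2 - N4 - Hub: 20+9+13+11+15 = 68
Hub - N1 - N3 - N4 - N2 - Hub: 20+9+4+11+10 = 54
Hub - N1 - N4 - N2 - N3 - Hub: 20+5+11+13+11 = 60
Hub - N1 - N4 - N3 - N2 - Hub: 20+5+4+13+10 = 52
Hub - N2 - N1 - N3 - N4 - Hub: 10+16+9+4+15 = 54
Hub - N2 - N1 - N4 - N3 - Hub: 10+16+5+4+11 = 46
Hub - N2 - N3 - N1 - N4 - Hub: 10+13+9+5+15 = 52
Hub - N2 - N4 - N1 - N3 - Hub: 10+11+5+9+11 = 46
Hub - N3 - N1 - N2 - N4 - Hub: 11+9+16+11+15 = 62
Hub - N3 - N2 - N1 - N4 - Hub: 11+13+16+5+15 = 60
The minimum is 46.
One optimal route: Hub → N2 → N1 → N4 → N3 → Hub (or its reverse).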